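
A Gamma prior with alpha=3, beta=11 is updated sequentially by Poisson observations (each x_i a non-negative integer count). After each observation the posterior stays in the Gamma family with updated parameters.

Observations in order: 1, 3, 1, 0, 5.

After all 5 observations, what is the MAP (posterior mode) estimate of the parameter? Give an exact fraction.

3/4

obs 1: x=1 → posterior Gamma(4, 12)
obs 2: x=3 → posterior Gamma(7, 13)
obs 3: x=1 → posterior Gamma(8, 14)
obs 4: x=0 → posterior Gamma(8, 15)
obs 5: x=5 → posterior Gamma(13, 16)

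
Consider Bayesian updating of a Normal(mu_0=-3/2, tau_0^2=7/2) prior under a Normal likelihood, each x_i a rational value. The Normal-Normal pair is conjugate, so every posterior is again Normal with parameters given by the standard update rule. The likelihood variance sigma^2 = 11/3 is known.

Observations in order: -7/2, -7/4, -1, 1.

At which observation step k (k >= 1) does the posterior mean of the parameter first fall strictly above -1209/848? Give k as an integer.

k = 4

obs 1: x=-7/2 → posterior Normal(-213/86, 77/43)
obs 2: x=-7/4 → posterior Normal(-573/256, 77/64)
obs 3: x=-1 → posterior Normal(-657/340, 77/85)
obs 4: x=1 → posterior Normal(-573/424, 77/106)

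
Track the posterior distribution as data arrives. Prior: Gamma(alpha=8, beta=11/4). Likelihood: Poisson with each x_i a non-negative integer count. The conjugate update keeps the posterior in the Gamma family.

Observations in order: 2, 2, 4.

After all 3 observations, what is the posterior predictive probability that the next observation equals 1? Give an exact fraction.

obs 1: x=2 → posterior Gamma(10, 15/4)
obs 2: x=2 → posterior Gamma(12, 19/4)
obs 3: x=4 → posterior Gamma(16, 23/4)

392487066603583913533504/2153693963075557766310747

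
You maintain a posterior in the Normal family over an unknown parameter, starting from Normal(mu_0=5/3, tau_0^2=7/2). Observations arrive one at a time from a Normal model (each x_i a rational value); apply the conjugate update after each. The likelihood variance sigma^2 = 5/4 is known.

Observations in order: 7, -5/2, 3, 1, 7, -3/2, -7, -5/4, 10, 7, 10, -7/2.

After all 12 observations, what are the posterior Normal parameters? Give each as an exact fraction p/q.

obs 1: x=7 → posterior Normal(319/57, 35/38)
obs 2: x=-5/2 → posterior Normal(214/99, 35/66)
obs 3: x=3 → posterior Normal(340/141, 35/94)
obs 4: x=1 → posterior Normal(382/183, 35/122)
obs 5: x=7 → posterior Normal(676/225, 7/30)
obs 6: x=-3/2 → posterior Normal(613/267, 35/178)
obs 7: x=-7 → posterior Normal(319/309, 35/206)
obs 8: x=-5/4 → posterior Normal(41/54, 35/234)
obs 9: x=10 → posterior Normal(1373/786, 35/262)
obs 10: x=7 → posterior Normal(1961/870, 7/58)
obs 11: x=10 → posterior Normal(2801/954, 35/318)
obs 12: x=-7/2 → posterior Normal(2507/1038, 35/346)

mu_0=2507/1038, tau_0^2=35/346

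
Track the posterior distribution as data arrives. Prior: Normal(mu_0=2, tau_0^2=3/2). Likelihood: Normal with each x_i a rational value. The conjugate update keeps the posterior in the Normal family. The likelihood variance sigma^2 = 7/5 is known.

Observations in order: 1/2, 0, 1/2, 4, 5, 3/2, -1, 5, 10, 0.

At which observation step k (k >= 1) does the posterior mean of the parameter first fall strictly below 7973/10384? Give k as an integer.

obs 1: x=1/2 → posterior Normal(71/58, 21/29)
obs 2: x=0 → posterior Normal(71/88, 21/44)
obs 3: x=1/2 → posterior Normal(43/59, 21/59)
obs 4: x=4 → posterior Normal(103/74, 21/74)
obs 5: x=5 → posterior Normal(2, 21/89)
obs 6: x=3/2 → posterior Normal(401/208, 21/104)
obs 7: x=-1 → posterior Normal(53/34, 3/17)
obs 8: x=5 → posterior Normal(521/268, 21/134)
obs 9: x=10 → posterior Normal(821/298, 21/149)
obs 10: x=0 → posterior Normal(821/328, 21/164)

k = 3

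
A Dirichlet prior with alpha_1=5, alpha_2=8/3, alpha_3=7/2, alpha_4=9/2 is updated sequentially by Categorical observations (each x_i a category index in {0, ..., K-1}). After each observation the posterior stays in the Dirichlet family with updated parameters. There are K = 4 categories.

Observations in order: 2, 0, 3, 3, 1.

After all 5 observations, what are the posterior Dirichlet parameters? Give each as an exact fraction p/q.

alpha_1=6, alpha_2=11/3, alpha_3=9/2, alpha_4=13/2

obs 1: x=2 → posterior Dirichlet(5, 8/3, 9/2, 9/2)
obs 2: x=0 → posterior Dirichlet(6, 8/3, 9/2, 9/2)
obs 3: x=3 → posterior Dirichlet(6, 8/3, 9/2, 11/2)
obs 4: x=3 → posterior Dirichlet(6, 8/3, 9/2, 13/2)
obs 5: x=1 → posterior Dirichlet(6, 11/3, 9/2, 13/2)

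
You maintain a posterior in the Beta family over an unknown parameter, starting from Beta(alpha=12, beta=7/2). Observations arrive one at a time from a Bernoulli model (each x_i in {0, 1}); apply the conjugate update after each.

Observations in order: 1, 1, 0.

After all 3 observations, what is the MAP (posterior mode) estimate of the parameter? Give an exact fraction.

obs 1: x=1 → posterior Beta(13, 7/2)
obs 2: x=1 → posterior Beta(14, 7/2)
obs 3: x=0 → posterior Beta(14, 9/2)

26/33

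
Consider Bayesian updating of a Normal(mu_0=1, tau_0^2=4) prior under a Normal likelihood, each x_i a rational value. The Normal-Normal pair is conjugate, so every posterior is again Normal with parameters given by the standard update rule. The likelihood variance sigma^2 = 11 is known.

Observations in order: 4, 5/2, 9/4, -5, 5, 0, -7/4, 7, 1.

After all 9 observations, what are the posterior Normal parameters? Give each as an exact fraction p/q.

mu_0=71/47, tau_0^2=44/47

obs 1: x=4 → posterior Normal(9/5, 44/15)
obs 2: x=5/2 → posterior Normal(37/19, 44/19)
obs 3: x=9/4 → posterior Normal(2, 44/23)
obs 4: x=-5 → posterior Normal(26/27, 44/27)
obs 5: x=5 → posterior Normal(46/31, 44/31)
obs 6: x=0 → posterior Normal(46/35, 44/35)
obs 7: x=-7/4 → posterior Normal(1, 44/39)
obs 8: x=7 → posterior Normal(67/43, 44/43)
obs 9: x=1 → posterior Normal(71/47, 44/47)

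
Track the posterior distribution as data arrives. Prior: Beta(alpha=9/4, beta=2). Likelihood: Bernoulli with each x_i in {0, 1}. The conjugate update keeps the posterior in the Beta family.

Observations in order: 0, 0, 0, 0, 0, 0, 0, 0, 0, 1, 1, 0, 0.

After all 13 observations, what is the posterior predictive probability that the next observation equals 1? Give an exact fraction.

17/69

obs 1: x=0 → posterior Beta(9/4, 3)
obs 2: x=0 → posterior Beta(9/4, 4)
obs 3: x=0 → posterior Beta(9/4, 5)
obs 4: x=0 → posterior Beta(9/4, 6)
obs 5: x=0 → posterior Beta(9/4, 7)
obs 6: x=0 → posterior Beta(9/4, 8)
obs 7: x=0 → posterior Beta(9/4, 9)
obs 8: x=0 → posterior Beta(9/4, 10)
obs 9: x=0 → posterior Beta(9/4, 11)
obs 10: x=1 → posterior Beta(13/4, 11)
obs 11: x=1 → posterior Beta(17/4, 11)
obs 12: x=0 → posterior Beta(17/4, 12)
obs 13: x=0 → posterior Beta(17/4, 13)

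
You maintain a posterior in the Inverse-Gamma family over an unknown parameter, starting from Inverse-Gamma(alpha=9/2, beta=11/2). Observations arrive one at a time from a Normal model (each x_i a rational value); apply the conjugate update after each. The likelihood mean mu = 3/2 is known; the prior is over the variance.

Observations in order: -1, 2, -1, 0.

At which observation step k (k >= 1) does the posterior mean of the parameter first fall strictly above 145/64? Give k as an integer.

k = 3

obs 1: x=-1 → posterior Inverse-Gamma(5, 69/8)
obs 2: x=2 → posterior Inverse-Gamma(11/2, 35/4)
obs 3: x=-1 → posterior Inverse-Gamma(6, 95/8)
obs 4: x=0 → posterior Inverse-Gamma(13/2, 13)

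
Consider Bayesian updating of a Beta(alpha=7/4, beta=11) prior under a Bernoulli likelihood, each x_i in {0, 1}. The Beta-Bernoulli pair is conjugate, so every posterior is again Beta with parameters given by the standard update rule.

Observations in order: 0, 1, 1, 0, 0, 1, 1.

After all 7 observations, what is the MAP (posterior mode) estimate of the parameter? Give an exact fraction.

19/71

obs 1: x=0 → posterior Beta(7/4, 12)
obs 2: x=1 → posterior Beta(11/4, 12)
obs 3: x=1 → posterior Beta(15/4, 12)
obs 4: x=0 → posterior Beta(15/4, 13)
obs 5: x=0 → posterior Beta(15/4, 14)
obs 6: x=1 → posterior Beta(19/4, 14)
obs 7: x=1 → posterior Beta(23/4, 14)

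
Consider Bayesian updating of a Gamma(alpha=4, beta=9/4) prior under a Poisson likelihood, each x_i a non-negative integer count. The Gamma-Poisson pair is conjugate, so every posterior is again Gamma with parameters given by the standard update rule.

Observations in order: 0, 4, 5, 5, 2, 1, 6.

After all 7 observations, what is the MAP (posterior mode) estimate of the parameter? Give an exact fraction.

104/37

obs 1: x=0 → posterior Gamma(4, 13/4)
obs 2: x=4 → posterior Gamma(8, 17/4)
obs 3: x=5 → posterior Gamma(13, 21/4)
obs 4: x=5 → posterior Gamma(18, 25/4)
obs 5: x=2 → posterior Gamma(20, 29/4)
obs 6: x=1 → posterior Gamma(21, 33/4)
obs 7: x=6 → posterior Gamma(27, 37/4)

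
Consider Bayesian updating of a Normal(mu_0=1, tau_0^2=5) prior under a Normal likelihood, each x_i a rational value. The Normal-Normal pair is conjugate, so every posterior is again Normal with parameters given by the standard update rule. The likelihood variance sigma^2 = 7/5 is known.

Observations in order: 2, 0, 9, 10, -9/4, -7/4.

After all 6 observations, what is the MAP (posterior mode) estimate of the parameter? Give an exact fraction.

obs 1: x=2 → posterior Normal(57/32, 35/32)
obs 2: x=0 → posterior Normal(1, 35/57)
obs 3: x=9 → posterior Normal(141/41, 35/82)
obs 4: x=10 → posterior Normal(532/107, 35/107)
obs 5: x=-9/4 → posterior Normal(173/48, 35/132)
obs 6: x=-7/4 → posterior Normal(432/157, 35/157)

432/157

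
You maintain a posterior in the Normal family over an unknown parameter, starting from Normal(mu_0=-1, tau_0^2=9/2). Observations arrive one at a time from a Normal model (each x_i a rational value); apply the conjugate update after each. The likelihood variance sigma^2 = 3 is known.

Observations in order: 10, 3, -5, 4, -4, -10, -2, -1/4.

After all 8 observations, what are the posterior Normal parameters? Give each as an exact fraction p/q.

mu_0=-59/104, tau_0^2=9/26

obs 1: x=10 → posterior Normal(28/5, 9/5)
obs 2: x=3 → posterior Normal(37/8, 9/8)
obs 3: x=-5 → posterior Normal(2, 9/11)
obs 4: x=4 → posterior Normal(17/7, 9/14)
obs 5: x=-4 → posterior Normal(22/17, 9/17)
obs 6: x=-10 → posterior Normal(-2/5, 9/20)
obs 7: x=-2 → posterior Normal(-14/23, 9/23)
obs 8: x=-1/4 → posterior Normal(-59/104, 9/26)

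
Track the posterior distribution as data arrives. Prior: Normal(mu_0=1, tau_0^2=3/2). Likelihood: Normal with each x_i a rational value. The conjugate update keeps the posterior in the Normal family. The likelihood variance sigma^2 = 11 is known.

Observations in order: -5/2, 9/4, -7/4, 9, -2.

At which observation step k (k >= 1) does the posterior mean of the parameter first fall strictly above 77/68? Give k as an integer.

obs 1: x=-5/2 → posterior Normal(29/50, 33/25)
obs 2: x=9/4 → posterior Normal(85/112, 33/28)
obs 3: x=-7/4 → posterior Normal(16/31, 33/31)
obs 4: x=9 → posterior Normal(43/34, 33/34)
obs 5: x=-2 → posterior Normal(1, 33/37)

k = 4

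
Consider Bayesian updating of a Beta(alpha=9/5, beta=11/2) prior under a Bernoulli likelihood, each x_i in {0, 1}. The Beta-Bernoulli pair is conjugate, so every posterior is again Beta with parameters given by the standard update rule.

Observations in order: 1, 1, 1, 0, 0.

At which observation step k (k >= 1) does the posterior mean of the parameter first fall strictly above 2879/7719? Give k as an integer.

k = 2

obs 1: x=1 → posterior Beta(14/5, 11/2)
obs 2: x=1 → posterior Beta(19/5, 11/2)
obs 3: x=1 → posterior Beta(24/5, 11/2)
obs 4: x=0 → posterior Beta(24/5, 13/2)
obs 5: x=0 → posterior Beta(24/5, 15/2)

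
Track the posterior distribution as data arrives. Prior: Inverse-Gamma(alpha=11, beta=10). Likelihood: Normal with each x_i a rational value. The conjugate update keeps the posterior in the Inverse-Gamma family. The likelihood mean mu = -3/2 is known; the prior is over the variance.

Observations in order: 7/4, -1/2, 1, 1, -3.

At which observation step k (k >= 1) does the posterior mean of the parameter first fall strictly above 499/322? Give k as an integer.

obs 1: x=7/4 → posterior Inverse-Gamma(23/2, 489/32)
obs 2: x=-1/2 → posterior Inverse-Gamma(12, 505/32)
obs 3: x=1 → posterior Inverse-Gamma(25/2, 605/32)
obs 4: x=1 → posterior Inverse-Gamma(13, 705/32)
obs 5: x=-3 → posterior Inverse-Gamma(27/2, 741/32)

k = 3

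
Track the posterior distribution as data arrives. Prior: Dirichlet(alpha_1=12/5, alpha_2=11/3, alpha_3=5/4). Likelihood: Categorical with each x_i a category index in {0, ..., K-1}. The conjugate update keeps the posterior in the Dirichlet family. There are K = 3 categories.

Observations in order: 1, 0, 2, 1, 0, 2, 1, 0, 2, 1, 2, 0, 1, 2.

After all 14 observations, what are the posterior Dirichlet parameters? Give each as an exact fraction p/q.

alpha_1=32/5, alpha_2=26/3, alpha_3=25/4

obs 1: x=1 → posterior Dirichlet(12/5, 14/3, 5/4)
obs 2: x=0 → posterior Dirichlet(17/5, 14/3, 5/4)
obs 3: x=2 → posterior Dirichlet(17/5, 14/3, 9/4)
obs 4: x=1 → posterior Dirichlet(17/5, 17/3, 9/4)
obs 5: x=0 → posterior Dirichlet(22/5, 17/3, 9/4)
obs 6: x=2 → posterior Dirichlet(22/5, 17/3, 13/4)
obs 7: x=1 → posterior Dirichlet(22/5, 20/3, 13/4)
obs 8: x=0 → posterior Dirichlet(27/5, 20/3, 13/4)
obs 9: x=2 → posterior Dirichlet(27/5, 20/3, 17/4)
obs 10: x=1 → posterior Dirichlet(27/5, 23/3, 17/4)
obs 11: x=2 → posterior Dirichlet(27/5, 23/3, 21/4)
obs 12: x=0 → posterior Dirichlet(32/5, 23/3, 21/4)
obs 13: x=1 → posterior Dirichlet(32/5, 26/3, 21/4)
obs 14: x=2 → posterior Dirichlet(32/5, 26/3, 25/4)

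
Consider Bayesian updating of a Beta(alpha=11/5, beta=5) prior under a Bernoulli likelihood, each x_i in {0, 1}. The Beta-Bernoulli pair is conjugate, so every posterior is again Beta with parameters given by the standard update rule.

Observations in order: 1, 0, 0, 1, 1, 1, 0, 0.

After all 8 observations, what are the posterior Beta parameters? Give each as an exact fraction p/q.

alpha=31/5, beta=9

obs 1: x=1 → posterior Beta(16/5, 5)
obs 2: x=0 → posterior Beta(16/5, 6)
obs 3: x=0 → posterior Beta(16/5, 7)
obs 4: x=1 → posterior Beta(21/5, 7)
obs 5: x=1 → posterior Beta(26/5, 7)
obs 6: x=1 → posterior Beta(31/5, 7)
obs 7: x=0 → posterior Beta(31/5, 8)
obs 8: x=0 → posterior Beta(31/5, 9)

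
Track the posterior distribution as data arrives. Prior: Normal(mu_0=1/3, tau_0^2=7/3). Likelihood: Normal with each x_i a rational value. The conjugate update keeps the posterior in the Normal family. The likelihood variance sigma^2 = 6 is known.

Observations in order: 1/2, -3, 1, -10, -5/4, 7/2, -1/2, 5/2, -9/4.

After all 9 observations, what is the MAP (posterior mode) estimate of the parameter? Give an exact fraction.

obs 1: x=1/2 → posterior Normal(19/50, 42/25)
obs 2: x=-3 → posterior Normal(-23/64, 21/16)
obs 3: x=1 → posterior Normal(-3/26, 14/13)
obs 4: x=-10 → posterior Normal(-149/92, 21/23)
obs 5: x=-5/4 → posterior Normal(-333/212, 42/53)
obs 6: x=7/2 → posterior Normal(-47/48, 7/10)
obs 7: x=-1/2 → posterior Normal(-249/268, 42/67)
obs 8: x=5/2 → posterior Normal(-179/296, 21/37)
obs 9: x=-9/4 → posterior Normal(-121/162, 14/27)

-121/162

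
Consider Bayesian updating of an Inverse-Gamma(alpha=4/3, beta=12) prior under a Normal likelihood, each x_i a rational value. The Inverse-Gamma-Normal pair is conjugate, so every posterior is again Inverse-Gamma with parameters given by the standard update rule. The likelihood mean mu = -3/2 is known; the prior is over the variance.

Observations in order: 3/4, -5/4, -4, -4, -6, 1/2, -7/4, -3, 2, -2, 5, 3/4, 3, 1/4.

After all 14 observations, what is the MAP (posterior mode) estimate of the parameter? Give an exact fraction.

7263/896

obs 1: x=3/4 → posterior Inverse-Gamma(11/6, 465/32)
obs 2: x=-5/4 → posterior Inverse-Gamma(7/3, 233/16)
obs 3: x=-4 → posterior Inverse-Gamma(17/6, 283/16)
obs 4: x=-4 → posterior Inverse-Gamma(10/3, 333/16)
obs 5: x=-6 → posterior Inverse-Gamma(23/6, 495/16)
obs 6: x=1/2 → posterior Inverse-Gamma(13/3, 527/16)
obs 7: x=-7/4 → posterior Inverse-Gamma(29/6, 1055/32)
obs 8: x=-3 → posterior Inverse-Gamma(16/3, 1091/32)
obs 9: x=2 → posterior Inverse-Gamma(35/6, 1287/32)
obs 10: x=-2 → posterior Inverse-Gamma(19/3, 1291/32)
obs 11: x=5 → posterior Inverse-Gamma(41/6, 1967/32)
obs 12: x=3/4 → posterior Inverse-Gamma(22/3, 64)
obs 13: x=3 → posterior Inverse-Gamma(47/6, 593/8)
obs 14: x=1/4 → posterior Inverse-Gamma(25/3, 2421/32)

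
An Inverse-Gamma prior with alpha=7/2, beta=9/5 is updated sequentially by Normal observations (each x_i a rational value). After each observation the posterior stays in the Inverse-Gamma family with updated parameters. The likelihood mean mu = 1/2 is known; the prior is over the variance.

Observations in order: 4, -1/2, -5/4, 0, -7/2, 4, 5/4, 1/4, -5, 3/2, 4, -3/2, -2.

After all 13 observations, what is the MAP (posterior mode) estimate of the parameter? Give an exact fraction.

obs 1: x=4 → posterior Inverse-Gamma(4, 317/40)
obs 2: x=-1/2 → posterior Inverse-Gamma(9/2, 337/40)
obs 3: x=-5/4 → posterior Inverse-Gamma(5, 1593/160)
obs 4: x=0 → posterior Inverse-Gamma(11/2, 1613/160)
obs 5: x=-7/2 → posterior Inverse-Gamma(6, 2893/160)
obs 6: x=4 → posterior Inverse-Gamma(13/2, 3873/160)
obs 7: x=5/4 → posterior Inverse-Gamma(7, 1959/80)
obs 8: x=1/4 → posterior Inverse-Gamma(15/2, 3923/160)
obs 9: x=-5 → posterior Inverse-Gamma(8, 6343/160)
obs 10: x=3/2 → posterior Inverse-Gamma(17/2, 6423/160)
obs 11: x=4 → posterior Inverse-Gamma(9, 7403/160)
obs 12: x=-3/2 → posterior Inverse-Gamma(19/2, 7723/160)
obs 13: x=-2 → posterior Inverse-Gamma(10, 8223/160)

8223/1760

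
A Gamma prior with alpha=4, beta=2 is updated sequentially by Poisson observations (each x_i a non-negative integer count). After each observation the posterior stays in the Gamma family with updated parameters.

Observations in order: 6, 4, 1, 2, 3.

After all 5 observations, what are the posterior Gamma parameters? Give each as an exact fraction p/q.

obs 1: x=6 → posterior Gamma(10, 3)
obs 2: x=4 → posterior Gamma(14, 4)
obs 3: x=1 → posterior Gamma(15, 5)
obs 4: x=2 → posterior Gamma(17, 6)
obs 5: x=3 → posterior Gamma(20, 7)

alpha=20, beta=7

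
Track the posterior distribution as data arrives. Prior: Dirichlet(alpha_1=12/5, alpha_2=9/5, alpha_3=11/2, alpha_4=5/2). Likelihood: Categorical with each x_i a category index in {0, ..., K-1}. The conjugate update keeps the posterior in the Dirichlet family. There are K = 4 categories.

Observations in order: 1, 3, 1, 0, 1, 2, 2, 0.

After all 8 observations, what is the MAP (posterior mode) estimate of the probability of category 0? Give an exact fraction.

obs 1: x=1 → posterior Dirichlet(12/5, 14/5, 11/2, 5/2)
obs 2: x=3 → posterior Dirichlet(12/5, 14/5, 11/2, 7/2)
obs 3: x=1 → posterior Dirichlet(12/5, 19/5, 11/2, 7/2)
obs 4: x=0 → posterior Dirichlet(17/5, 19/5, 11/2, 7/2)
obs 5: x=1 → posterior Dirichlet(17/5, 24/5, 11/2, 7/2)
obs 6: x=2 → posterior Dirichlet(17/5, 24/5, 13/2, 7/2)
obs 7: x=2 → posterior Dirichlet(17/5, 24/5, 15/2, 7/2)
obs 8: x=0 → posterior Dirichlet(22/5, 24/5, 15/2, 7/2)

17/81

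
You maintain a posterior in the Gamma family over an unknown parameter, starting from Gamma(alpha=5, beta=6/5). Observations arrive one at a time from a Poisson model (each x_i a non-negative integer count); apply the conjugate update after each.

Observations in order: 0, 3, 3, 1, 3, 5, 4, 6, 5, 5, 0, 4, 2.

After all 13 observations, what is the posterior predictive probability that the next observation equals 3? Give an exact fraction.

obs 1: x=0 → posterior Gamma(5, 11/5)
obs 2: x=3 → posterior Gamma(8, 16/5)
obs 3: x=3 → posterior Gamma(11, 21/5)
obs 4: x=1 → posterior Gamma(12, 26/5)
obs 5: x=3 → posterior Gamma(15, 31/5)
obs 6: x=5 → posterior Gamma(20, 36/5)
obs 7: x=4 → posterior Gamma(24, 41/5)
obs 8: x=6 → posterior Gamma(30, 46/5)
obs 9: x=5 → posterior Gamma(35, 51/5)
obs 10: x=5 → posterior Gamma(40, 56/5)
obs 11: x=0 → posterior Gamma(40, 61/5)
obs 12: x=4 → posterior Gamma(44, 66/5)
obs 13: x=2 → posterior Gamma(46, 71/5)

1943657542739672810558985273892562793872269946156316058249509676712095305428681428045425125/9031212041859064650226478945474426808406288197797652075006121994076529064432073470573019136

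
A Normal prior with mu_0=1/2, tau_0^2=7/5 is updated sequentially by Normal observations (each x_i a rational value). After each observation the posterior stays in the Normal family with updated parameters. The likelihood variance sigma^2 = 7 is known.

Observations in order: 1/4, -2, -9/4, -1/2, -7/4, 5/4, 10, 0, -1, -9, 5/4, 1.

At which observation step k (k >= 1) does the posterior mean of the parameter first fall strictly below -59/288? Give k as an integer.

k = 4

obs 1: x=1/4 → posterior Normal(11/24, 7/6)
obs 2: x=-2 → posterior Normal(3/28, 1)
obs 3: x=-9/4 → posterior Normal(-3/16, 7/8)
obs 4: x=-1/2 → posterior Normal(-2/9, 7/9)
obs 5: x=-7/4 → posterior Normal(-3/8, 7/10)
obs 6: x=5/4 → posterior Normal(-5/22, 7/11)
obs 7: x=10 → posterior Normal(5/8, 7/12)
obs 8: x=0 → posterior Normal(15/26, 7/13)
obs 9: x=-1 → posterior Normal(13/28, 1/2)
obs 10: x=-9 → posterior Normal(-1/6, 7/15)
obs 11: x=5/4 → posterior Normal(-5/64, 7/16)
obs 12: x=1 → posterior Normal(-1/68, 7/17)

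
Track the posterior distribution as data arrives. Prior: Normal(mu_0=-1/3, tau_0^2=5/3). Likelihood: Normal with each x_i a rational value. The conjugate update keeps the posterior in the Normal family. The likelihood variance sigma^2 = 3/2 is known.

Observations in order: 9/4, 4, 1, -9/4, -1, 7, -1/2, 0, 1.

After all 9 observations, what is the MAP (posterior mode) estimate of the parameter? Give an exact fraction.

112/99

obs 1: x=9/4 → posterior Normal(39/38, 15/19)
obs 2: x=4 → posterior Normal(119/58, 15/29)
obs 3: x=1 → posterior Normal(139/78, 5/13)
obs 4: x=-9/4 → posterior Normal(47/49, 15/49)
obs 5: x=-1 → posterior Normal(37/59, 15/59)
obs 6: x=7 → posterior Normal(107/69, 5/23)
obs 7: x=-1/2 → posterior Normal(102/79, 15/79)
obs 8: x=0 → posterior Normal(102/89, 15/89)
obs 9: x=1 → posterior Normal(112/99, 5/33)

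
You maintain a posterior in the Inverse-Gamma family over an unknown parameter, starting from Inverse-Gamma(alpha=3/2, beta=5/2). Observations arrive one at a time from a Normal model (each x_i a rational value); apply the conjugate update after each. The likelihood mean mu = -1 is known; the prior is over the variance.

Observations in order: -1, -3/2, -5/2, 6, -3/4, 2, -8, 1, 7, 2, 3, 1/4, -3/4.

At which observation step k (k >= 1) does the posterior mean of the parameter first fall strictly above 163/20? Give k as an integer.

k = 4

obs 1: x=-1 → posterior Inverse-Gamma(2, 5/2)
obs 2: x=-3/2 → posterior Inverse-Gamma(5/2, 21/8)
obs 3: x=-5/2 → posterior Inverse-Gamma(3, 15/4)
obs 4: x=6 → posterior Inverse-Gamma(7/2, 113/4)
obs 5: x=-3/4 → posterior Inverse-Gamma(4, 905/32)
obs 6: x=2 → posterior Inverse-Gamma(9/2, 1049/32)
obs 7: x=-8 → posterior Inverse-Gamma(5, 1833/32)
obs 8: x=1 → posterior Inverse-Gamma(11/2, 1897/32)
obs 9: x=7 → posterior Inverse-Gamma(6, 2921/32)
obs 10: x=2 → posterior Inverse-Gamma(13/2, 3065/32)
obs 11: x=3 → posterior Inverse-Gamma(7, 3321/32)
obs 12: x=1/4 → posterior Inverse-Gamma(15/2, 1673/16)
obs 13: x=-3/4 → posterior Inverse-Gamma(8, 3347/32)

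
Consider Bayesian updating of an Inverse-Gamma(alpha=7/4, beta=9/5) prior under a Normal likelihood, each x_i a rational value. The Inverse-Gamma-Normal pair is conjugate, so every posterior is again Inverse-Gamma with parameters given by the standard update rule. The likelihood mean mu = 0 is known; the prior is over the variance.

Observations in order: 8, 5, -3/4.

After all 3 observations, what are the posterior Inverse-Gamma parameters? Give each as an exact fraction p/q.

obs 1: x=8 → posterior Inverse-Gamma(9/4, 169/5)
obs 2: x=5 → posterior Inverse-Gamma(11/4, 463/10)
obs 3: x=-3/4 → posterior Inverse-Gamma(13/4, 7453/160)

alpha=13/4, beta=7453/160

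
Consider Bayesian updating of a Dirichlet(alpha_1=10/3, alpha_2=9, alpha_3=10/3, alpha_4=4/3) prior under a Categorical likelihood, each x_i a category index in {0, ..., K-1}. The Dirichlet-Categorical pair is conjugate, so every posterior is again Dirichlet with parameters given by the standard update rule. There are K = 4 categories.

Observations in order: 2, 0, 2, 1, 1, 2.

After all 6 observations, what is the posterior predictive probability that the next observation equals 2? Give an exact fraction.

19/69

obs 1: x=2 → posterior Dirichlet(10/3, 9, 13/3, 4/3)
obs 2: x=0 → posterior Dirichlet(13/3, 9, 13/3, 4/3)
obs 3: x=2 → posterior Dirichlet(13/3, 9, 16/3, 4/3)
obs 4: x=1 → posterior Dirichlet(13/3, 10, 16/3, 4/3)
obs 5: x=1 → posterior Dirichlet(13/3, 11, 16/3, 4/3)
obs 6: x=2 → posterior Dirichlet(13/3, 11, 19/3, 4/3)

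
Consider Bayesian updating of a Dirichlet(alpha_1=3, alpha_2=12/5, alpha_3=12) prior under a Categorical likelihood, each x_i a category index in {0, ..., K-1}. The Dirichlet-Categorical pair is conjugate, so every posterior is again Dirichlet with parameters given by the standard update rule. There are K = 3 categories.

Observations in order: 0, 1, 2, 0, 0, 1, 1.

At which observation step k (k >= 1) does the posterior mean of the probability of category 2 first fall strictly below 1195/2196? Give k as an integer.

k = 7

obs 1: x=0 → posterior Dirichlet(4, 12/5, 12)
obs 2: x=1 → posterior Dirichlet(4, 17/5, 12)
obs 3: x=2 → posterior Dirichlet(4, 17/5, 13)
obs 4: x=0 → posterior Dirichlet(5, 17/5, 13)
obs 5: x=0 → posterior Dirichlet(6, 17/5, 13)
obs 6: x=1 → posterior Dirichlet(6, 22/5, 13)
obs 7: x=1 → posterior Dirichlet(6, 27/5, 13)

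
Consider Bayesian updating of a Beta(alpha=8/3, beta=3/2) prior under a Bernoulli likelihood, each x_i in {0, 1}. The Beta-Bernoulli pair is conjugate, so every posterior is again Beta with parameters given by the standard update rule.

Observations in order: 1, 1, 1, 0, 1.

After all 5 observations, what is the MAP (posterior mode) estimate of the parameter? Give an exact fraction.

obs 1: x=1 → posterior Beta(11/3, 3/2)
obs 2: x=1 → posterior Beta(14/3, 3/2)
obs 3: x=1 → posterior Beta(17/3, 3/2)
obs 4: x=0 → posterior Beta(17/3, 5/2)
obs 5: x=1 → posterior Beta(20/3, 5/2)

34/43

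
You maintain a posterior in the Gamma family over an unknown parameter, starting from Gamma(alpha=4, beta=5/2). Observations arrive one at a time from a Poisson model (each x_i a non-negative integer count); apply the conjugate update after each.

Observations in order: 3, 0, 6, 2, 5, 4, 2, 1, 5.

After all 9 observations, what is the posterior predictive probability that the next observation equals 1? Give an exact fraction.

obs 1: x=3 → posterior Gamma(7, 7/2)
obs 2: x=0 → posterior Gamma(7, 9/2)
obs 3: x=6 → posterior Gamma(13, 11/2)
obs 4: x=2 → posterior Gamma(15, 13/2)
obs 5: x=5 → posterior Gamma(20, 15/2)
obs 6: x=4 → posterior Gamma(24, 17/2)
obs 7: x=2 → posterior Gamma(26, 19/2)
obs 8: x=1 → posterior Gamma(27, 21/2)
obs 9: x=5 → posterior Gamma(32, 23/2)

2406970272673220546553732749921069267608289344/13552527156068805425093160010874271392822265625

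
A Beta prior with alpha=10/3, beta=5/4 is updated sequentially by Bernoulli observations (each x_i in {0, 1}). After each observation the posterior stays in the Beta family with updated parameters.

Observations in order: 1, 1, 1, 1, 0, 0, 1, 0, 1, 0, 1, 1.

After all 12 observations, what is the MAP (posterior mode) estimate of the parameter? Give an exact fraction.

124/175

obs 1: x=1 → posterior Beta(13/3, 5/4)
obs 2: x=1 → posterior Beta(16/3, 5/4)
obs 3: x=1 → posterior Beta(19/3, 5/4)
obs 4: x=1 → posterior Beta(22/3, 5/4)
obs 5: x=0 → posterior Beta(22/3, 9/4)
obs 6: x=0 → posterior Beta(22/3, 13/4)
obs 7: x=1 → posterior Beta(25/3, 13/4)
obs 8: x=0 → posterior Beta(25/3, 17/4)
obs 9: x=1 → posterior Beta(28/3, 17/4)
obs 10: x=0 → posterior Beta(28/3, 21/4)
obs 11: x=1 → posterior Beta(31/3, 21/4)
obs 12: x=1 → posterior Beta(34/3, 21/4)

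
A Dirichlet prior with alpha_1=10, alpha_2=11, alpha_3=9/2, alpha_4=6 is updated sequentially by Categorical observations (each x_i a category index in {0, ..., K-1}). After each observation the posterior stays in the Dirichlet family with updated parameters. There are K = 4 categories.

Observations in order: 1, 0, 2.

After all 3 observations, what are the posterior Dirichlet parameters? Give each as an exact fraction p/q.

alpha_1=11, alpha_2=12, alpha_3=11/2, alpha_4=6

obs 1: x=1 → posterior Dirichlet(10, 12, 9/2, 6)
obs 2: x=0 → posterior Dirichlet(11, 12, 9/2, 6)
obs 3: x=2 → posterior Dirichlet(11, 12, 11/2, 6)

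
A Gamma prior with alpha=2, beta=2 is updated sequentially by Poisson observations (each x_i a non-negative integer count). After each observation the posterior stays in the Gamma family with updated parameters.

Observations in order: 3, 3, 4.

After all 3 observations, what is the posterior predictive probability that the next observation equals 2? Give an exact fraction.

obs 1: x=3 → posterior Gamma(5, 3)
obs 2: x=3 → posterior Gamma(8, 4)
obs 3: x=4 → posterior Gamma(12, 5)

3173828125/13060694016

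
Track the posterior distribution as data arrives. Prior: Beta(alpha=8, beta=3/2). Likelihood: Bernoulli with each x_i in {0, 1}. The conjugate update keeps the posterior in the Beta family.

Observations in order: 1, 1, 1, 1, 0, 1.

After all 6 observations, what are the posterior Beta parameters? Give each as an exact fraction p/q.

obs 1: x=1 → posterior Beta(9, 3/2)
obs 2: x=1 → posterior Beta(10, 3/2)
obs 3: x=1 → posterior Beta(11, 3/2)
obs 4: x=1 → posterior Beta(12, 3/2)
obs 5: x=0 → posterior Beta(12, 5/2)
obs 6: x=1 → posterior Beta(13, 5/2)

alpha=13, beta=5/2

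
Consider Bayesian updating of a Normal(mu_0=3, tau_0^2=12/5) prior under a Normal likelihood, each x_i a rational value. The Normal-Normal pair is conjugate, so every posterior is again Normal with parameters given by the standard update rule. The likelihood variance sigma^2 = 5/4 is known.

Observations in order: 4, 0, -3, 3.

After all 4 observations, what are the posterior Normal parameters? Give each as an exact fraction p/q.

obs 1: x=4 → posterior Normal(267/73, 60/73)
obs 2: x=0 → posterior Normal(267/121, 60/121)
obs 3: x=-3 → posterior Normal(123/169, 60/169)
obs 4: x=3 → posterior Normal(267/217, 60/217)

mu_0=267/217, tau_0^2=60/217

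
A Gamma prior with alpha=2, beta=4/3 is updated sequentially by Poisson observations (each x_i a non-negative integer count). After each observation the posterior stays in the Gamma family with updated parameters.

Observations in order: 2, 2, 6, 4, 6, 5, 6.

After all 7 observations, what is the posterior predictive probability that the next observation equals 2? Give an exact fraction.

68426709610991398591295364894904196262359619140625/447230173859971466763431646723451249702306507128832

obs 1: x=2 → posterior Gamma(4, 7/3)
obs 2: x=2 → posterior Gamma(6, 10/3)
obs 3: x=6 → posterior Gamma(12, 13/3)
obs 4: x=4 → posterior Gamma(16, 16/3)
obs 5: x=6 → posterior Gamma(22, 19/3)
obs 6: x=5 → posterior Gamma(27, 22/3)
obs 7: x=6 → posterior Gamma(33, 25/3)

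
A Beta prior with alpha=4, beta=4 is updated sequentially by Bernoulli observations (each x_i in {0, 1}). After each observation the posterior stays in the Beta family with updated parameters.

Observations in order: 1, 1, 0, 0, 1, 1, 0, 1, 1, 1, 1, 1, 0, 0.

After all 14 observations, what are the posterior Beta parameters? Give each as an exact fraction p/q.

obs 1: x=1 → posterior Beta(5, 4)
obs 2: x=1 → posterior Beta(6, 4)
obs 3: x=0 → posterior Beta(6, 5)
obs 4: x=0 → posterior Beta(6, 6)
obs 5: x=1 → posterior Beta(7, 6)
obs 6: x=1 → posterior Beta(8, 6)
obs 7: x=0 → posterior Beta(8, 7)
obs 8: x=1 → posterior Beta(9, 7)
obs 9: x=1 → posterior Beta(10, 7)
obs 10: x=1 → posterior Beta(11, 7)
obs 11: x=1 → posterior Beta(12, 7)
obs 12: x=1 → posterior Beta(13, 7)
obs 13: x=0 → posterior Beta(13, 8)
obs 14: x=0 → posterior Beta(13, 9)

alpha=13, beta=9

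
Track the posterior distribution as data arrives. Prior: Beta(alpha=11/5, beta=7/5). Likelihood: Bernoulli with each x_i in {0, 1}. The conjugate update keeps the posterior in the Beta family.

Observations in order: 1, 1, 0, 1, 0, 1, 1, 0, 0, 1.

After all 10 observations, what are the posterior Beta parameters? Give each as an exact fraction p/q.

alpha=41/5, beta=27/5

obs 1: x=1 → posterior Beta(16/5, 7/5)
obs 2: x=1 → posterior Beta(21/5, 7/5)
obs 3: x=0 → posterior Beta(21/5, 12/5)
obs 4: x=1 → posterior Beta(26/5, 12/5)
obs 5: x=0 → posterior Beta(26/5, 17/5)
obs 6: x=1 → posterior Beta(31/5, 17/5)
obs 7: x=1 → posterior Beta(36/5, 17/5)
obs 8: x=0 → posterior Beta(36/5, 22/5)
obs 9: x=0 → posterior Beta(36/5, 27/5)
obs 10: x=1 → posterior Beta(41/5, 27/5)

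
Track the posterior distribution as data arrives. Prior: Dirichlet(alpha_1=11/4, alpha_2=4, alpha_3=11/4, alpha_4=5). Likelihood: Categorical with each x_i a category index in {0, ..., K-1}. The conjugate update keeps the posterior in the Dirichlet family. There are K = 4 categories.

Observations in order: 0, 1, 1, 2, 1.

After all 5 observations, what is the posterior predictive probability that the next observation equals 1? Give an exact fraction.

obs 1: x=0 → posterior Dirichlet(15/4, 4, 11/4, 5)
obs 2: x=1 → posterior Dirichlet(15/4, 5, 11/4, 5)
obs 3: x=1 → posterior Dirichlet(15/4, 6, 11/4, 5)
obs 4: x=2 → posterior Dirichlet(15/4, 6, 15/4, 5)
obs 5: x=1 → posterior Dirichlet(15/4, 7, 15/4, 5)

14/39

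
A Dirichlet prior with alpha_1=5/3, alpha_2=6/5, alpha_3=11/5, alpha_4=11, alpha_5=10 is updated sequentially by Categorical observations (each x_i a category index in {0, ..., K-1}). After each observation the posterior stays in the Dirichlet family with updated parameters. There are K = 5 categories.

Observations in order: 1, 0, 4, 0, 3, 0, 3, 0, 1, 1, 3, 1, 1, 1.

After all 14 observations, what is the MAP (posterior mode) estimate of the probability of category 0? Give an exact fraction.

obs 1: x=1 → posterior Dirichlet(5/3, 11/5, 11/5, 11, 10)
obs 2: x=0 → posterior Dirichlet(8/3, 11/5, 11/5, 11, 10)
obs 3: x=4 → posterior Dirichlet(8/3, 11/5, 11/5, 11, 11)
obs 4: x=0 → posterior Dirichlet(11/3, 11/5, 11/5, 11, 11)
obs 5: x=3 → posterior Dirichlet(11/3, 11/5, 11/5, 12, 11)
obs 6: x=0 → posterior Dirichlet(14/3, 11/5, 11/5, 12, 11)
obs 7: x=3 → posterior Dirichlet(14/3, 11/5, 11/5, 13, 11)
obs 8: x=0 → posterior Dirichlet(17/3, 11/5, 11/5, 13, 11)
obs 9: x=1 → posterior Dirichlet(17/3, 16/5, 11/5, 13, 11)
obs 10: x=1 → posterior Dirichlet(17/3, 21/5, 11/5, 13, 11)
obs 11: x=3 → posterior Dirichlet(17/3, 21/5, 11/5, 14, 11)
obs 12: x=1 → posterior Dirichlet(17/3, 26/5, 11/5, 14, 11)
obs 13: x=1 → posterior Dirichlet(17/3, 31/5, 11/5, 14, 11)
obs 14: x=1 → posterior Dirichlet(17/3, 36/5, 11/5, 14, 11)

35/263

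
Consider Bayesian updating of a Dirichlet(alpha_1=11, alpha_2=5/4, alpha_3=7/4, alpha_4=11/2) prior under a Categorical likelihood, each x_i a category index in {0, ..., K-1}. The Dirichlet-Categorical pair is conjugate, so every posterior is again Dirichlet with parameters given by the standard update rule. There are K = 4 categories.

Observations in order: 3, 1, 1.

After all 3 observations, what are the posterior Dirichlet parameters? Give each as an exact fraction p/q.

alpha_1=11, alpha_2=13/4, alpha_3=7/4, alpha_4=13/2

obs 1: x=3 → posterior Dirichlet(11, 5/4, 7/4, 13/2)
obs 2: x=1 → posterior Dirichlet(11, 9/4, 7/4, 13/2)
obs 3: x=1 → posterior Dirichlet(11, 13/4, 7/4, 13/2)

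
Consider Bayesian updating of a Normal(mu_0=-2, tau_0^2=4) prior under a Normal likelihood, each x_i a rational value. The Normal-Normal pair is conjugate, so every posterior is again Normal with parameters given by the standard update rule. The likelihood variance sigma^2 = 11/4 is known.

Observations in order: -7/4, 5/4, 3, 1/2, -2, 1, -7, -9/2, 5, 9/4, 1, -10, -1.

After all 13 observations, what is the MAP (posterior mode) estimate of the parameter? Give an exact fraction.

obs 1: x=-7/4 → posterior Normal(-50/27, 44/27)
obs 2: x=5/4 → posterior Normal(-30/43, 44/43)
obs 3: x=3 → posterior Normal(18/59, 44/59)
obs 4: x=1/2 → posterior Normal(26/75, 44/75)
obs 5: x=-2 → posterior Normal(-6/91, 44/91)
obs 6: x=1 → posterior Normal(10/107, 44/107)
obs 7: x=-7 → posterior Normal(-34/41, 44/123)
obs 8: x=-9/2 → posterior Normal(-174/139, 44/139)
obs 9: x=5 → posterior Normal(-94/155, 44/155)
obs 10: x=9/4 → posterior Normal(-58/171, 44/171)
obs 11: x=1 → posterior Normal(-42/187, 4/17)
obs 12: x=-10 → posterior Normal(-202/203, 44/203)
obs 13: x=-1 → posterior Normal(-218/219, 44/219)

-218/219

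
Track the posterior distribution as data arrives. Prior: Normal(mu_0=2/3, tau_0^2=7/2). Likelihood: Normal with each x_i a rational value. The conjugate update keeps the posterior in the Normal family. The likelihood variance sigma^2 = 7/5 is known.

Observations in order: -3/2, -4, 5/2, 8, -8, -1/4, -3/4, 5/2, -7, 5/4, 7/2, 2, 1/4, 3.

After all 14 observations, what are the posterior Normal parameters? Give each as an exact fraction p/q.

obs 1: x=-3/2 → posterior Normal(-37/42, 1)
obs 2: x=-4 → posterior Normal(-157/72, 7/12)
obs 3: x=5/2 → posterior Normal(-41/51, 7/17)
obs 4: x=8 → posterior Normal(79/66, 7/22)
obs 5: x=-8 → posterior Normal(-41/81, 7/27)
obs 6: x=-1/4 → posterior Normal(-179/384, 7/32)
obs 7: x=-3/4 → posterior Normal(-56/111, 7/37)
obs 8: x=5/2 → posterior Normal(-37/252, 1/6)
obs 9: x=-7 → posterior Normal(-247/282, 7/47)
obs 10: x=5/4 → posterior Normal(-419/624, 7/52)
obs 11: x=7/2 → posterior Normal(-11/36, 7/57)
obs 12: x=2 → posterior Normal(-89/744, 7/62)
obs 13: x=1/4 → posterior Normal(-37/402, 7/67)
obs 14: x=3 → posterior Normal(53/432, 7/72)

mu_0=53/432, tau_0^2=7/72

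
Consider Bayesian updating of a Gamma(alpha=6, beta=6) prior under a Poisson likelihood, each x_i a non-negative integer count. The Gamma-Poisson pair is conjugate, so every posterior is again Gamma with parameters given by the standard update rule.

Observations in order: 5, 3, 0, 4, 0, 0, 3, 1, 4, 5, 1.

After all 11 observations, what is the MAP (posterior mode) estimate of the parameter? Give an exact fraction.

31/17

obs 1: x=5 → posterior Gamma(11, 7)
obs 2: x=3 → posterior Gamma(14, 8)
obs 3: x=0 → posterior Gamma(14, 9)
obs 4: x=4 → posterior Gamma(18, 10)
obs 5: x=0 → posterior Gamma(18, 11)
obs 6: x=0 → posterior Gamma(18, 12)
obs 7: x=3 → posterior Gamma(21, 13)
obs 8: x=1 → posterior Gamma(22, 14)
obs 9: x=4 → posterior Gamma(26, 15)
obs 10: x=5 → posterior Gamma(31, 16)
obs 11: x=1 → posterior Gamma(32, 17)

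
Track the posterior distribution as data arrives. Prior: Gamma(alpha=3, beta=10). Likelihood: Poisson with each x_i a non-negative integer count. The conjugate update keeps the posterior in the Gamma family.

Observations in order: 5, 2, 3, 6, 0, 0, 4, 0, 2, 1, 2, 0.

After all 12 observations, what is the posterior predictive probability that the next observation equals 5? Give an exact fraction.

7795478410198664375869573798901702182567936/865004941741938633917747707002884268046728983

obs 1: x=5 → posterior Gamma(8, 11)
obs 2: x=2 → posterior Gamma(10, 12)
obs 3: x=3 → posterior Gamma(13, 13)
obs 4: x=6 → posterior Gamma(19, 14)
obs 5: x=0 → posterior Gamma(19, 15)
obs 6: x=0 → posterior Gamma(19, 16)
obs 7: x=4 → posterior Gamma(23, 17)
obs 8: x=0 → posterior Gamma(23, 18)
obs 9: x=2 → posterior Gamma(25, 19)
obs 10: x=1 → posterior Gamma(26, 20)
obs 11: x=2 → posterior Gamma(28, 21)
obs 12: x=0 → posterior Gamma(28, 22)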